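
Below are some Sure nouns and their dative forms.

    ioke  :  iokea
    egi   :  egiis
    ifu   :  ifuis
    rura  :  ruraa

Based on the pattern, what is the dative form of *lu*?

The alternation tracks the last vowel of the stem — -is when the last vowel of the stem is a high vowel (*egi*, *ifu*); -a when the last vowel of the stem is a non-high vowel (*ioke*, *rura*).
*lu*: last vowel = /u/, a high vowel → -is → *luis*.

luis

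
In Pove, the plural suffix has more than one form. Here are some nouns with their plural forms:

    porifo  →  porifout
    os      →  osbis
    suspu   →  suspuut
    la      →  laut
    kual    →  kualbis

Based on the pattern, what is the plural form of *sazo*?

The alternation tracks the final sound of the stem — -bis when the stem ends in a consonant (*os*, *kual*); -ut when the stem ends in a vowel (*porifo*, *suspu*, *la*).
The final sound of *sazo* is /o/, which is a vowel, so the suffix is -ut, giving *sazout*.

sazout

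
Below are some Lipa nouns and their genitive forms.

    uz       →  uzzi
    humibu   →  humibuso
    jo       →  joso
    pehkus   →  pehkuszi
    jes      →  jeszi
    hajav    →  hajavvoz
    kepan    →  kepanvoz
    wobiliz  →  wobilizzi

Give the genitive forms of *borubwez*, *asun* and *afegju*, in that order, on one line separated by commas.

The pattern is sibilance of the final sound: -zi when the stem ends in a sibilant (*uz*, *pehkus*, *jes*, *wobiliz*); -voz when the stem ends in a non-sibilant consonant (*hajav*, *kepan*); -so when the stem ends in a vowel (*humibu*, *jo*).
The final sound of *borubwez* is /z/, which is a sibilant, so the suffix is -zi, giving *borubwezzi*.
Since the final sound of *asun* is /n/ (a non-sibilant consonant), it takes -voz, giving *asunvoz*.
The final sound of *afegju* is /u/, which is a vowel, so the suffix is -so, giving *afegjuso*.

borubwezzi, asunvoz, afegjuso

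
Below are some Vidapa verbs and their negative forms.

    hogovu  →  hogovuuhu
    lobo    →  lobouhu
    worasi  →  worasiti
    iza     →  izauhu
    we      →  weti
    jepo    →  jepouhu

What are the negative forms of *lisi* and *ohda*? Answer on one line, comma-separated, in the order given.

lisiti, ohdauhu

The suffix is conditioned by the last vowel: -ti when the last vowel of the stem is a front vowel (*worasi*, *we*); -uhu when the last vowel of the stem is a back vowel (*hogovu*, *lobo*, *iza*, *jepo*).
The last vowel of *lisi* is /i/, which is a front vowel, so the suffix is -ti, giving *lisiti*.
The last vowel of *ohda* is /a/, which is a back vowel, so the suffix is -uhu, giving *ohdauhu*.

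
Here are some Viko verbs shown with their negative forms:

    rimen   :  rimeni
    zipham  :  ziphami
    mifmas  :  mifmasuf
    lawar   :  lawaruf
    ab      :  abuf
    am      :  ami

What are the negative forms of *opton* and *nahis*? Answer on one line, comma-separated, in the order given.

optoni, nahisuf

The alternation tracks the final consonant of the stem — -i when the stem ends in a nasal (*rimen*, *zipham*, *am*); -uf when the stem ends in a non-nasal consonant (*mifmas*, *lawar*, *ab*).
Since the final consonant of *opton* is /n/ (a nasal), it takes -i, giving *optoni*.
The final consonant of *nahis* is /s/, which is non-nasal, so the suffix is -uf, giving *nahisuf*.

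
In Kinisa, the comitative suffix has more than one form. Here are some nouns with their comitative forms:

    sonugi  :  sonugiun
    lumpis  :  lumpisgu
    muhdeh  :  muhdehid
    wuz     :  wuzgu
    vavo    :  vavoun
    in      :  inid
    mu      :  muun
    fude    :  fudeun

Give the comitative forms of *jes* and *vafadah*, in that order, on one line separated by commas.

The suffix is conditioned by the final sound: -gu when the stem ends in a sibilant (*lumpis*, *wuz*); -id when the stem ends in a non-sibilant consonant (*muhdeh*, *in*); -un when the stem ends in a vowel (*sonugi*, *vavo*, *mu*, *fude*).
Since the final sound of *jes* is /s/ (a sibilant), it takes -gu, giving *jesgu*.
The final sound of *vafadah* is /h/, which is a non-sibilant consonant, so the suffix is -id, giving *vafadahid*.

jesgu, vafadahid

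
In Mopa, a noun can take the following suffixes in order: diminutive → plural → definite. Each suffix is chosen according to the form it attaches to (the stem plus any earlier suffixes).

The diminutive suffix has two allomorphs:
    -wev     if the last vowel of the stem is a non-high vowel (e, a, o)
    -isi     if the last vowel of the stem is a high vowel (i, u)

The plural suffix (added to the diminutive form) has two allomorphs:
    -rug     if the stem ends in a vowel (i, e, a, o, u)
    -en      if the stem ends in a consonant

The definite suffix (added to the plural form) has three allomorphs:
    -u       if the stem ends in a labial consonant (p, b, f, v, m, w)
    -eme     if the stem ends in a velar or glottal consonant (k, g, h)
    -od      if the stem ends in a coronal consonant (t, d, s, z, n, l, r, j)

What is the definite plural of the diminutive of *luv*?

luvisirugeme

Since the last vowel of *luv* is /u/ (a high vowel), it takes -isi, giving *luvisi*.
The final sound of the diminutive form *luvisi* is /i/, which is a vowel, so the plural suffix is -rug, giving *luvisirug*.
The plural form *luvisirug* — final consonant /g/ (velar/glottal) → -eme → *luvisirugeme*.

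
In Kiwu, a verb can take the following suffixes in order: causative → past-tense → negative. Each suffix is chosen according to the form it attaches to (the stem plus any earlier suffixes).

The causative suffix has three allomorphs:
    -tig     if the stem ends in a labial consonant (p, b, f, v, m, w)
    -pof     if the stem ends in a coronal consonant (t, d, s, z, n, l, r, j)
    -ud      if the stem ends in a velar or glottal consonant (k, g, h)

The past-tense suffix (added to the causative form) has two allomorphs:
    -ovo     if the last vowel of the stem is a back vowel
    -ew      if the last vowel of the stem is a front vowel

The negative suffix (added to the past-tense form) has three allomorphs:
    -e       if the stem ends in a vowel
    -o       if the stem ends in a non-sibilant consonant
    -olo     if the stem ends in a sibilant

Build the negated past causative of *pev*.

*pev*: final consonant = /v/, labial → -tig → *pevtig*.
Since the last vowel of the causative form *pevtig* is /i/ (a front vowel), it takes -ew, giving *pevtigew*.
The past-tense form *pevtigew*: final sound = /w/, a non-sibilant consonant → -o → *pevtigewo*.

pevtigewo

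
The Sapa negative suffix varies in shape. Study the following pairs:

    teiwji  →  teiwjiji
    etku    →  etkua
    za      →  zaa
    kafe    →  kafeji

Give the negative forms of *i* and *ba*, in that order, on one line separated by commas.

The alternation tracks the last vowel of the stem — -ji when the last vowel of the stem is a front vowel (*teiwji*, *kafe*); -a when the last vowel of the stem is a back vowel (*etku*, *za*).
Since the last vowel of *i* is /i/ (a front vowel), it takes -ji, giving *iji*.
*ba* — last vowel /a/ (a back vowel) → -a → *baa*.

iji, baa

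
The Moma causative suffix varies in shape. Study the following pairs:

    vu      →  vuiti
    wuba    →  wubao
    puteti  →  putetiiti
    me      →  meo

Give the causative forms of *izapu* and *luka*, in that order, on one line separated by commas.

The pattern is height harmony: -iti when the last vowel of the stem is a high vowel (*vu*, *puteti*); -o when the last vowel of the stem is a non-high vowel (*wuba*, *me*).
The last vowel of *izapu* is /u/, which is a high vowel, so the suffix is -iti, giving *izapuiti*.
*luka*: last vowel = /a/, a non-high vowel → -o → *lukao*.

izapuiti, lukao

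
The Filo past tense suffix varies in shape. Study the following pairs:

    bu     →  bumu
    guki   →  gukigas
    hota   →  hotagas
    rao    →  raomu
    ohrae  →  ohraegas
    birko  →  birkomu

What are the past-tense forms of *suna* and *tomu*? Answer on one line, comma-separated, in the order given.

The alternation tracks the last vowel of the stem — -mu when the last vowel of the stem is a rounded vowel (*bu*, *rao*, *birko*); -gas when the last vowel of the stem is an unrounded vowel (*guki*, *hota*, *ohrae*).
Since the last vowel of *suna* is /a/ (an unrounded vowel), it takes -gas, giving *sunagas*.
*tomu*: last vowel = /u/, a rounded vowel → -mu → *tomumu*.

sunagas, tomumu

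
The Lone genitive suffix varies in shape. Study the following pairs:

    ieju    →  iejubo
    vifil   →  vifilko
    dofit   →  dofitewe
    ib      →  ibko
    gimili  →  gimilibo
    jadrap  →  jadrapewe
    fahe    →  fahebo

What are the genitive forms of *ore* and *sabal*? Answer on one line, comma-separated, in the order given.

The alternation tracks the final sound of the stem — -ewe when the stem ends in a voiceless consonant (*dofit*, *jadrap*); -ko when the stem ends in a voiced consonant (*vifil*, *ib*); -bo when the stem ends in a vowel (*ieju*, *gimili*, *fahe*).
*ore* — final sound /e/ (a vowel) → -bo → *orebo*.
Since the final sound of *sabal* is /l/ (a voiced consonant), it takes -ko, giving *sabalko*.

orebo, sabalko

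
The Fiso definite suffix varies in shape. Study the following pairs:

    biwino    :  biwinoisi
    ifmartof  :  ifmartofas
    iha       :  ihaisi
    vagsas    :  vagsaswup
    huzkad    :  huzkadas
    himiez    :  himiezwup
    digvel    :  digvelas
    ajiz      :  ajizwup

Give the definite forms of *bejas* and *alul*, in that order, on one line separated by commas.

The pattern is sibilance of the final sound: -wup when the stem ends in a sibilant (*vagsas*, *himiez*, *ajiz*); -as when the stem ends in a non-sibilant consonant (*ifmartof*, *huzkad*, *digvel*); -isi when the stem ends in a vowel (*biwino*, *iha*).
*bejas* — final sound /s/ (a sibilant) → -wup → *bejaswup*.
The final sound of *alul* is /l/, which is a non-sibilant consonant, so the suffix is -as, giving *alulas*.

bejaswup, alulas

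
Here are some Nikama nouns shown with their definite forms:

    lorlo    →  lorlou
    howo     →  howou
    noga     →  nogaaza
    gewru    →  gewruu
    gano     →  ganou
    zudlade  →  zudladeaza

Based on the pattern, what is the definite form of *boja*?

bojaaza

Looking at the last vowel of each stem: -u when the last vowel of the stem is a rounded vowel (*lorlo*, *howo*, *gewru*, *gano*); -aza when the last vowel of the stem is an unrounded vowel (*noga*, *zudlade*).
Since the last vowel of *boja* is /a/ (an unrounded vowel), it takes -aza, giving *bojaaza*.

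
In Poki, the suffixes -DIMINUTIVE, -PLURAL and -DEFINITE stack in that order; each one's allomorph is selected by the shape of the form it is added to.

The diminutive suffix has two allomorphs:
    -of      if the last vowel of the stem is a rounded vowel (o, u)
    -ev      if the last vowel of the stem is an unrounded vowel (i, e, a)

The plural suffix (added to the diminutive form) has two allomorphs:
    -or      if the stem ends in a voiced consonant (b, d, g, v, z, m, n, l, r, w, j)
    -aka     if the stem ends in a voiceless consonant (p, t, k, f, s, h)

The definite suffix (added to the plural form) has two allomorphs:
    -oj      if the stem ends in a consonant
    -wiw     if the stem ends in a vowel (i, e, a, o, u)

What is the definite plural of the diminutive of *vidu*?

*vidu*: last vowel = /u/, a rounded vowel → -of → *viduof*.
The final consonant of the diminutive form *viduof* is /f/, which is voiceless, so the plural suffix is -aka, giving *viduofaka*.
Since the final sound of the plural form *viduofaka* is /a/ (a vowel), it takes -wiw, giving *viduofakawiw*.

viduofakawiw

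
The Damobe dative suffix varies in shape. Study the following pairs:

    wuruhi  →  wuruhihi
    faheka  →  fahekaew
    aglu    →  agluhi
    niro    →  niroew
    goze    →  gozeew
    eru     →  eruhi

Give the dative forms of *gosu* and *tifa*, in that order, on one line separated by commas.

gosuhi, tifaew

The pattern is height harmony: -hi when the last vowel of the stem is a high vowel (*wuruhi*, *aglu*, *eru*); -ew when the last vowel of the stem is a non-high vowel (*faheka*, *niro*, *goze*).
*gosu* — last vowel /u/ (a high vowel) → -hi → *gosuhi*.
The last vowel of *tifa* is /a/, which is a non-high vowel, so the suffix is -ew, giving *tifaew*.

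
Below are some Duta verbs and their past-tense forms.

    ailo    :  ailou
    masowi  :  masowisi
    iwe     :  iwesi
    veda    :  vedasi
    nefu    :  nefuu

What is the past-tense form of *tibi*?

The alternation tracks the last vowel of the stem — -u when the last vowel of the stem is a rounded vowel (*ailo*, *nefu*); -si when the last vowel of the stem is an unrounded vowel (*masowi*, *iwe*, *veda*).
Since the last vowel of *tibi* is /i/ (an unrounded vowel), it takes -si, giving *tibisi*.

tibisi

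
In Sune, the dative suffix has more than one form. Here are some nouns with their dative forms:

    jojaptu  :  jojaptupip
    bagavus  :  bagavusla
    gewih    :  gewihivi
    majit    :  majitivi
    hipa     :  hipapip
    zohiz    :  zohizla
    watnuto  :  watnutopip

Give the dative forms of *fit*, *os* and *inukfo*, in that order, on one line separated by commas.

The alternation tracks the final sound of the stem — -la when the stem ends in a sibilant (*bagavus*, *zohiz*); -ivi when the stem ends in a non-sibilant consonant (*gewih*, *majit*); -pip when the stem ends in a vowel (*jojaptu*, *hipa*, *watnuto*).
*fit*: final sound = /t/, a non-sibilant consonant → -ivi → *fitivi*.
*os*: final sound = /s/, a sibilant → -la → *osla*.
*inukfo*: final sound = /o/, a vowel → -pip → *inukfopip*.

fitivi, osla, inukfopip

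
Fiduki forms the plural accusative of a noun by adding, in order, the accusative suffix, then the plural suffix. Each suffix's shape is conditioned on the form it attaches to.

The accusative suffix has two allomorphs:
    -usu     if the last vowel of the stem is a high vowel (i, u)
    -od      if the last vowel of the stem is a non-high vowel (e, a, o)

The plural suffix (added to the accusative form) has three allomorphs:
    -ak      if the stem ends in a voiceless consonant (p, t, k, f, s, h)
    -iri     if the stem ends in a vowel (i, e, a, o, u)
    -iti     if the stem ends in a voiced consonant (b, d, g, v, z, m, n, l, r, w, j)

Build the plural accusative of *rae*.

*rae*: last vowel = /e/, a non-high vowel → -od → *raeod*.
The accusative form *raeod* — final sound /d/ (a voiced consonant) → -iti → *raeoditi*.

raeoditi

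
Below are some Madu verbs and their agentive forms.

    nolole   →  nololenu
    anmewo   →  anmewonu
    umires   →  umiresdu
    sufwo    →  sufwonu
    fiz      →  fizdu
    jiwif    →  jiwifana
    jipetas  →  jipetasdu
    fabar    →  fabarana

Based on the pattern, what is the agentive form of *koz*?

kozdu

The pattern is sibilance of the final sound: -du when the stem ends in a sibilant (*umires*, *fiz*, *jipetas*); -ana when the stem ends in a non-sibilant consonant (*jiwif*, *fabar*); -nu when the stem ends in a vowel (*nolole*, *anmewo*, *sufwo*).
*koz* — final sound /z/ (a sibilant) → -du → *kozdu*.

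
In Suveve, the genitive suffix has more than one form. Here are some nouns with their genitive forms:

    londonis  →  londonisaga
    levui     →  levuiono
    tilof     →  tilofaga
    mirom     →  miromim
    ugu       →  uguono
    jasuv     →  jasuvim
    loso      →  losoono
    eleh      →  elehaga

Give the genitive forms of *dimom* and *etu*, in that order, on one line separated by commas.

The pattern is voicing of the final sound: -aga when the stem ends in a voiceless consonant (*londonis*, *tilof*, *eleh*); -im when the stem ends in a voiced consonant (*mirom*, *jasuv*); -ono when the stem ends in a vowel (*levui*, *ugu*, *loso*).
The final sound of *dimom* is /m/, which is a voiced consonant, so the suffix is -im, giving *dimomim*.
The final sound of *etu* is /u/, which is a vowel, so the suffix is -ono, giving *etuono*.

dimomim, etuono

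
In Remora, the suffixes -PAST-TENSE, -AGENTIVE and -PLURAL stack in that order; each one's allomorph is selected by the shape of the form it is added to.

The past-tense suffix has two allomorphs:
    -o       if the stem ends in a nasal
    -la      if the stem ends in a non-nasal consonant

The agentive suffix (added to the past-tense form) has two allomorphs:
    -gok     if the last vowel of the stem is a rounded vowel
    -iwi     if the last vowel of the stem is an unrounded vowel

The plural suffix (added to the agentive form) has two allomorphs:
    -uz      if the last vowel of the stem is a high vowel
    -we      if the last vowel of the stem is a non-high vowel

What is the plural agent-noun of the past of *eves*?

eveslaiwiuz

Since the final consonant of *eves* is /s/ (non-nasal), it takes -la, giving *evesla*.
The past-tense form *evesla* — last vowel /a/ (an unrounded vowel) → -iwi → *eveslaiwi*.
The agentive form *eveslaiwi* — last vowel /i/ (a high vowel) → -uz → *eveslaiwiuz*.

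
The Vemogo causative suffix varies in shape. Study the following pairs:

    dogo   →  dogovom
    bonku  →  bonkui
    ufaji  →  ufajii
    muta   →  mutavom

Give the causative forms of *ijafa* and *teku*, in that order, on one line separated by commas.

ijafavom, tekui

The pattern is height harmony: -i when the last vowel of the stem is a high vowel (*bonku*, *ufaji*); -vom when the last vowel of the stem is a non-high vowel (*dogo*, *muta*).
*ijafa*: last vowel = /a/, a non-high vowel → -vom → *ijafavom*.
Since the last vowel of *teku* is /u/ (a high vowel), it takes -i, giving *tekui*.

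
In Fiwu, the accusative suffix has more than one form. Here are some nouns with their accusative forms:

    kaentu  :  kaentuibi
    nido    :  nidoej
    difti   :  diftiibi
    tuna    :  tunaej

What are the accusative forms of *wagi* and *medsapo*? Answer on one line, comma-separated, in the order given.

The suffix is conditioned by the last vowel: -ibi when the last vowel of the stem is a high vowel (*kaentu*, *difti*); -ej when the last vowel of the stem is a non-high vowel (*nido*, *tuna*).
The last vowel of *wagi* is /i/, which is a high vowel, so the suffix is -ibi, giving *wagiibi*.
*medsapo* — last vowel /o/ (a non-high vowel) → -ej → *medsapoej*.

wagiibi, medsapoej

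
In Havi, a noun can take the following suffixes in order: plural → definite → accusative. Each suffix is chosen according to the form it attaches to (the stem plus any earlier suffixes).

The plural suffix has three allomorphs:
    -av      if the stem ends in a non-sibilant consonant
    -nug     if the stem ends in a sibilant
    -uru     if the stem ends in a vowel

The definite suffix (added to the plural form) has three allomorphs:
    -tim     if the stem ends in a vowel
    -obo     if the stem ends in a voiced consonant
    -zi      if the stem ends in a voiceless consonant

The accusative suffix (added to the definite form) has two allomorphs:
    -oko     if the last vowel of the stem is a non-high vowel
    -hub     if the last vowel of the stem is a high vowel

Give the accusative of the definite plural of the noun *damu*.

Since the final sound of *damu* is /u/ (a vowel), it takes -uru, giving *damuuru*.
Since the final sound of the plural form *damuuru* is /u/ (a vowel), it takes -tim, giving *damuurutim*.
The last vowel of the definite form *damuurutim* is /i/, which is a high vowel, so the accusative suffix is -hub, giving *damuurutimhub*.

damuurutimhub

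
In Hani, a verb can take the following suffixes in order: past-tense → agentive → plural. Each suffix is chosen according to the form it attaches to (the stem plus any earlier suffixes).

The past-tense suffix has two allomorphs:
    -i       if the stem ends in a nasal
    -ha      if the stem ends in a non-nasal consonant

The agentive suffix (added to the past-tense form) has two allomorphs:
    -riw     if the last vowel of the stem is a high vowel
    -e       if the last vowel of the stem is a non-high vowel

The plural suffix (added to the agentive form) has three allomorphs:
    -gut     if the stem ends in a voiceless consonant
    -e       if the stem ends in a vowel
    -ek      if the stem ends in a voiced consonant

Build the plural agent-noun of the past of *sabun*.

sabuniriwek

*sabun* — final consonant /n/ (a nasal) → -i → *sabuni*.
The past-tense form *sabuni* — last vowel /i/ (a high vowel) → -riw → *sabuniriw*.
The final sound of the agentive form *sabuniriw* is /w/, which is a voiced consonant, so the plural suffix is -ek, giving *sabuniriwek*.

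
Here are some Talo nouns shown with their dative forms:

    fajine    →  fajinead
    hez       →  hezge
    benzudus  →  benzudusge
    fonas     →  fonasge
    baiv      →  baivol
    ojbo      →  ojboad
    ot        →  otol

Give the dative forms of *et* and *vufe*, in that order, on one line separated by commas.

etol, vufead

Looking at the final sound of each stem: -ge when the stem ends in a sibilant (*hez*, *benzudus*, *fonas*); -ol when the stem ends in a non-sibilant consonant (*baiv*, *ot*); -ad when the stem ends in a vowel (*fajine*, *ojbo*).
*et*: final sound = /t/, a non-sibilant consonant → -ol → *etol*.
Since the final sound of *vufe* is /e/ (a vowel), it takes -ad, giving *vufead*.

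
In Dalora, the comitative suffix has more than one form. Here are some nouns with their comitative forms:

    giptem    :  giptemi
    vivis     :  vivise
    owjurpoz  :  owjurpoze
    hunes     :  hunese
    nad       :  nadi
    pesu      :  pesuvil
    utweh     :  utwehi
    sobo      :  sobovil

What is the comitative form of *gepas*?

The suffix is conditioned by the final sound: -e when the stem ends in a sibilant (*vivis*, *owjurpoz*, *hunes*); -i when the stem ends in a non-sibilant consonant (*giptem*, *nad*, *utweh*); -vil when the stem ends in a vowel (*pesu*, *sobo*).
*gepas* — final sound /s/ (a sibilant) → -e → *gepase*.

gepase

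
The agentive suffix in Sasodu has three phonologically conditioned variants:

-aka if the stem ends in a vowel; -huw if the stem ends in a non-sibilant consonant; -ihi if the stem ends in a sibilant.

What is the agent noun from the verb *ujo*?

ujoaka

*ujo* — final sound /o/ (a vowel) → -aka → *ujoaka*.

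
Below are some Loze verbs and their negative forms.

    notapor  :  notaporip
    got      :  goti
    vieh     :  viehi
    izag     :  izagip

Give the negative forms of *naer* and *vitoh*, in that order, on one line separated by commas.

Looking at the final consonant of each stem: -i when the stem ends in a voiceless consonant (*got*, *vieh*); -ip when the stem ends in a voiced consonant (*notapor*, *izag*).
*naer*: final consonant = /r/, voiced → -ip → *naerip*.
*vitoh* — final consonant /h/ (voiceless) → -i → *vitohi*.

naerip, vitohi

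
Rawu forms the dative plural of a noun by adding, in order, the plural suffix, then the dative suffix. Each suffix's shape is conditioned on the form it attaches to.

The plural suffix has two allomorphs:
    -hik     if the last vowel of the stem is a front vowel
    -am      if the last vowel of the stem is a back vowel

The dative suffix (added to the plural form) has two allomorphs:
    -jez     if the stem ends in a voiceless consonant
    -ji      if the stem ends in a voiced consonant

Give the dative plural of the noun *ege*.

egehikjez

*ege*: last vowel = /e/, a front vowel → -hik → *egehik*.
Since the final consonant of the plural form *egehik* is /k/ (voiceless), it takes -jez, giving *egehikjez*.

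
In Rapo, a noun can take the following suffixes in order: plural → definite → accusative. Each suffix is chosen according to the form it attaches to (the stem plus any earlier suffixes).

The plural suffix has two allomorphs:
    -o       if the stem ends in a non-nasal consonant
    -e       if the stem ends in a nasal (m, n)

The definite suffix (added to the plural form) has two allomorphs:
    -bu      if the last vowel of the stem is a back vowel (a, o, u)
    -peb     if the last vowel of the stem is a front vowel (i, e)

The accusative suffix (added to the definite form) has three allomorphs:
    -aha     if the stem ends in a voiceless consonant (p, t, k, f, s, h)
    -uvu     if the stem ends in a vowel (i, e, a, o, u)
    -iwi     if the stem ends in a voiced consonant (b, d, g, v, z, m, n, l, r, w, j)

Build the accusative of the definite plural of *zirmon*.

zirmonepebiwi

Since the final consonant of *zirmon* is /n/ (a nasal), it takes -e, giving *zirmone*.
The plural form *zirmone* — last vowel /e/ (a front vowel) → -peb → *zirmonepeb*.
Since the final sound of the definite form *zirmonepeb* is /b/ (a voiced consonant), it takes -iwi, giving *zirmonepebiwi*.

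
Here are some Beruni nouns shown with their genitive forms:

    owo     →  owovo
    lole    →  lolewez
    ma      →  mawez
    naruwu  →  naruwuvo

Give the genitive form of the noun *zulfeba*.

The pattern is rounding harmony: -vo when the last vowel of the stem is a rounded vowel (*owo*, *naruwu*); -wez when the last vowel of the stem is an unrounded vowel (*lole*, *ma*).
Since the last vowel of *zulfeba* is /a/ (an unrounded vowel), it takes -wez, giving *zulfebawez*.

zulfebawez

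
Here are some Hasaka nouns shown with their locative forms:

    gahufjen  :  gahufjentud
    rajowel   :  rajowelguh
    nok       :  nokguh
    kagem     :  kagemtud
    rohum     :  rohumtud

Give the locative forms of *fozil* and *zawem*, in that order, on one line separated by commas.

fozilguh, zawemtud

The alternation tracks the final consonant of the stem — -tud when the stem ends in a nasal (*gahufjen*, *kagem*, *rohum*); -guh when the stem ends in a non-nasal consonant (*rajowel*, *nok*).
Since the final consonant of *fozil* is /l/ (non-nasal), it takes -guh, giving *fozilguh*.
The final consonant of *zawem* is /m/, which is a nasal, so the suffix is -tud, giving *zawemtud*.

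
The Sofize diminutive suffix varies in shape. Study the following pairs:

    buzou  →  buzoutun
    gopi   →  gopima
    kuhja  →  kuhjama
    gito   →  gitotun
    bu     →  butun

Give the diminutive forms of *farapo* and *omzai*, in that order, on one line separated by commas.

The pattern is rounding harmony: -tun when the last vowel of the stem is a rounded vowel (*buzou*, *gito*, *bu*); -ma when the last vowel of the stem is an unrounded vowel (*gopi*, *kuhja*).
Since the last vowel of *farapo* is /o/ (a rounded vowel), it takes -tun, giving *farapotun*.
The last vowel of *omzai* is /i/, which is an unrounded vowel, so the suffix is -ma, giving *omzaima*.

farapotun, omzaima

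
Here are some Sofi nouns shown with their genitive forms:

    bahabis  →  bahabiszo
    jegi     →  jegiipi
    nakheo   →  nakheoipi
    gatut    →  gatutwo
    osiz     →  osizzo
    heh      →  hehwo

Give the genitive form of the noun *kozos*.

Looking at the final sound of each stem: -zo when the stem ends in a sibilant (*bahabis*, *osiz*); -wo when the stem ends in a non-sibilant consonant (*gatut*, *heh*); -ipi when the stem ends in a vowel (*jegi*, *nakheo*).
*kozos*: final sound = /s/, a sibilant → -zo → *kozoszo*.

kozoszo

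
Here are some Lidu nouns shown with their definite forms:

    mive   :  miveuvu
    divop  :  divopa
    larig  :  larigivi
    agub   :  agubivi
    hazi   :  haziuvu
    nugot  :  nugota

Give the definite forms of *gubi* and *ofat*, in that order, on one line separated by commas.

Looking at the final sound of each stem: -a when the stem ends in a voiceless consonant (*divop*, *nugot*); -ivi when the stem ends in a voiced consonant (*larig*, *agub*); -uvu when the stem ends in a vowel (*mive*, *hazi*).
Since the final sound of *gubi* is /i/ (a vowel), it takes -uvu, giving *gubiuvu*.
*ofat* — final sound /t/ (a voiceless consonant) → -a → *ofata*.

gubiuvu, ofata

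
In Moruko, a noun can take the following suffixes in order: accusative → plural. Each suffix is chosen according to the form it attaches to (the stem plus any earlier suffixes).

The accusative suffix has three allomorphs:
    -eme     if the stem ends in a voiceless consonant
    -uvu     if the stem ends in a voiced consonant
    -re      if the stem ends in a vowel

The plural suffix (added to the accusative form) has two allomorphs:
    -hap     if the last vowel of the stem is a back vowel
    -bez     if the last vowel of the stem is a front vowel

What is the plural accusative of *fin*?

The final sound of *fin* is /n/, which is a voiced consonant, so the accusative suffix is -uvu, giving *finuvu*.
The last vowel of the accusative form *finuvu* is /u/, which is a back vowel, so the plural suffix is -hap, giving *finuvuhap*.

finuvuhap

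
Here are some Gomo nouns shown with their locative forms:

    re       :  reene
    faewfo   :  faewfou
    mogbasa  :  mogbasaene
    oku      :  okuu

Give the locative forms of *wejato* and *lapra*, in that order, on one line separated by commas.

The alternation tracks the last vowel of the stem — -u when the last vowel of the stem is a rounded vowel (*faewfo*, *oku*); -ene when the last vowel of the stem is an unrounded vowel (*re*, *mogbasa*).
The last vowel of *wejato* is /o/, which is a rounded vowel, so the suffix is -u, giving *wejatou*.
Since the last vowel of *lapra* is /a/ (an unrounded vowel), it takes -ene, giving *lapraene*.

wejatou, lapraene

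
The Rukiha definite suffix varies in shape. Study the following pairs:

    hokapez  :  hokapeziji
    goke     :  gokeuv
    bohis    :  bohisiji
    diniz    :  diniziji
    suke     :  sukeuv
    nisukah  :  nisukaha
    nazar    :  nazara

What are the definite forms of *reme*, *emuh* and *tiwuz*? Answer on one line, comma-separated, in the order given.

remeuv, emuha, tiwuziji

Looking at the final sound of each stem: -iji when the stem ends in a sibilant (*hokapez*, *bohis*, *diniz*); -a when the stem ends in a non-sibilant consonant (*nisukah*, *nazar*); -uv when the stem ends in a vowel (*goke*, *suke*).
Since the final sound of *reme* is /e/ (a vowel), it takes -uv, giving *remeuv*.
*emuh* — final sound /h/ (a non-sibilant consonant) → -a → *emuha*.
*tiwuz*: final sound = /z/, a sibilant → -iji → *tiwuziji*.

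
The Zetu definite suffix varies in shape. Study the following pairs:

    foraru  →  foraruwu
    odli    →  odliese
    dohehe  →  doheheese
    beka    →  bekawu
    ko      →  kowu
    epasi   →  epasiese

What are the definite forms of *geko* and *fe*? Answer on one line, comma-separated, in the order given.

gekowu, feese

Looking at the last vowel of each stem: -ese when the last vowel of the stem is a front vowel (*odli*, *dohehe*, *epasi*); -wu when the last vowel of the stem is a back vowel (*foraru*, *beka*, *ko*).
Since the last vowel of *geko* is /o/ (a back vowel), it takes -wu, giving *gekowu*.
*fe*: last vowel = /e/, a front vowel → -ese → *feese*.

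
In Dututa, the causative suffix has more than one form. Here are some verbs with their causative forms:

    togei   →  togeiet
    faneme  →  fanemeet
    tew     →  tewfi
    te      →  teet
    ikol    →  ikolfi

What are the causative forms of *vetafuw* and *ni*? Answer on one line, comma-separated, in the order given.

The alternation tracks the final sound of the stem — -fi when the stem ends in a consonant (*tew*, *ikol*); -et when the stem ends in a vowel (*togei*, *faneme*, *te*).
The final sound of *vetafuw* is /w/, which is a consonant, so the suffix is -fi, giving *vetafuwfi*.
*ni* — final sound /i/ (a vowel) → -et → *niet*.

vetafuwfi, niet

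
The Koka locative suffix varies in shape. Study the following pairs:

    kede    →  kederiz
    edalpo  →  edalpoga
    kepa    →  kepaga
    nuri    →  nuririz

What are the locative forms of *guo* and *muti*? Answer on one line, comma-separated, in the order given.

Looking at the last vowel of each stem: -riz when the last vowel of the stem is a front vowel (*kede*, *nuri*); -ga when the last vowel of the stem is a back vowel (*edalpo*, *kepa*).
The last vowel of *guo* is /o/, which is a back vowel, so the suffix is -ga, giving *guoga*.
*muti* — last vowel /i/ (a front vowel) → -riz → *mutiriz*.

guoga, mutiriz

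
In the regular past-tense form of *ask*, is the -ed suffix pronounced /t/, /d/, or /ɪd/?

The stem *ask* ends in a voiceless consonant other than /t/.
The -ed suffix is realized as /ɪd/ after /t, d/; as /t/ after other voiceless consonants; and as /d/ after other voiced sounds.
So -ed on *ask* is pronounced /t/.

/t/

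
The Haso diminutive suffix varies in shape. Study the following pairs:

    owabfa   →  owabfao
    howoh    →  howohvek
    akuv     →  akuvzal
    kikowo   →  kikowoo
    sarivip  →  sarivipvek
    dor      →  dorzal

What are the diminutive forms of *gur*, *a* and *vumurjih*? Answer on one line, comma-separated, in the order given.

Looking at the final sound of each stem: -vek when the stem ends in a voiceless consonant (*howoh*, *sarivip*); -zal when the stem ends in a voiced consonant (*akuv*, *dor*); -o when the stem ends in a vowel (*owabfa*, *kikowo*).
*gur*: final sound = /r/, a voiced consonant → -zal → *gurzal*.
*a*: final sound = /a/, a vowel → -o → *ao*.
Since the final sound of *vumurjih* is /h/ (a voiceless consonant), it takes -vek, giving *vumurjihvek*.

gurzal, ao, vumurjihvek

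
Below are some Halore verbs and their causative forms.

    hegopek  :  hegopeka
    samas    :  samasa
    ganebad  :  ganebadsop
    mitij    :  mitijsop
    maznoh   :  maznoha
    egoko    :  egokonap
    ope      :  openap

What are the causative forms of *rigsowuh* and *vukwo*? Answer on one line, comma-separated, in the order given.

rigsowuha, vukwonap

The alternation tracks the final sound of the stem — -a when the stem ends in a voiceless consonant (*hegopek*, *samas*, *maznoh*); -sop when the stem ends in a voiced consonant (*ganebad*, *mitij*); -nap when the stem ends in a vowel (*egoko*, *ope*).
Since the final sound of *rigsowuh* is /h/ (a voiceless consonant), it takes -a, giving *rigsowuha*.
*vukwo* — final sound /o/ (a vowel) → -nap → *vukwonap*.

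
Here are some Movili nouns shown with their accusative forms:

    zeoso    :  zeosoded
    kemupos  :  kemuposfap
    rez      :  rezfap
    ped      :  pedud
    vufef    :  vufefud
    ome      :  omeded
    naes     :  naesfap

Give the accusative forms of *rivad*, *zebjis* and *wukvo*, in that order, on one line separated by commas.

rivadud, zebjisfap, wukvoded

Looking at the final sound of each stem: -fap when the stem ends in a sibilant (*kemupos*, *rez*, *naes*); -ud when the stem ends in a non-sibilant consonant (*ped*, *vufef*); -ded when the stem ends in a vowel (*zeoso*, *ome*).
*rivad*: final sound = /d/, a non-sibilant consonant → -ud → *rivadud*.
*zebjis* — final sound /s/ (a sibilant) → -fap → *zebjisfap*.
Since the final sound of *wukvo* is /o/ (a vowel), it takes -ded, giving *wukvoded*.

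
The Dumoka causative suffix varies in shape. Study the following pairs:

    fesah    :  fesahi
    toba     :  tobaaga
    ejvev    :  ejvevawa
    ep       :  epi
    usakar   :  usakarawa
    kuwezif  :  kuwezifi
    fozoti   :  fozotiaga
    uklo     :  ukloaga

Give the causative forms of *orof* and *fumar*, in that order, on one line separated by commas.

The suffix is conditioned by the final sound: -i when the stem ends in a voiceless consonant (*fesah*, *ep*, *kuwezif*); -awa when the stem ends in a voiced consonant (*ejvev*, *usakar*); -aga when the stem ends in a vowel (*toba*, *fozoti*, *uklo*).
*orof*: final sound = /f/, a voiceless consonant → -i → *orofi*.
*fumar*: final sound = /r/, a voiced consonant → -awa → *fumarawa*.

orofi, fumarawa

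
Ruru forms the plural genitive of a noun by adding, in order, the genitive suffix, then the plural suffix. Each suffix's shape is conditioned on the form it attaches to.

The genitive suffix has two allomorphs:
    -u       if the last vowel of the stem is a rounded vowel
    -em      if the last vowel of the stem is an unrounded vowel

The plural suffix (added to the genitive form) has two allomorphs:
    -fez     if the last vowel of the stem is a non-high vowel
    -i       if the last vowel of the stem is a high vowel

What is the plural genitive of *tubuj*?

*tubuj*: last vowel = /u/, a rounded vowel → -u → *tubuju*.
Since the last vowel of the genitive form *tubuju* is /u/ (a high vowel), it takes -i, giving *tubujui*.

tubujui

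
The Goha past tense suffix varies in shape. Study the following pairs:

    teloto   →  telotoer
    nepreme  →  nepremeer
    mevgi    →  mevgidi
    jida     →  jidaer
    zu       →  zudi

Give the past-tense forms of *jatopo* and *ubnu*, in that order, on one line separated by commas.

jatopoer, ubnudi

The pattern is height harmony: -di when the last vowel of the stem is a high vowel (*mevgi*, *zu*); -er when the last vowel of the stem is a non-high vowel (*teloto*, *nepreme*, *jida*).
*jatopo* — last vowel /o/ (a non-high vowel) → -er → *jatopoer*.
Since the last vowel of *ubnu* is /u/ (a high vowel), it takes -di, giving *ubnudi*.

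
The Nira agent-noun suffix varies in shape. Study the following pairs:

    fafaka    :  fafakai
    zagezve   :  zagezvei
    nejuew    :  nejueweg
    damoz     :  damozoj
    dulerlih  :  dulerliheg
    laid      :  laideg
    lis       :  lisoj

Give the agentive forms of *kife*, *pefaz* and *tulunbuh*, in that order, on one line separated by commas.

Looking at the final sound of each stem: -oj when the stem ends in a sibilant (*damoz*, *lis*); -eg when the stem ends in a non-sibilant consonant (*nejuew*, *dulerlih*, *laid*); -i when the stem ends in a vowel (*fafaka*, *zagezve*).
The final sound of *kife* is /e/, which is a vowel, so the suffix is -i, giving *kifei*.
Since the final sound of *pefaz* is /z/ (a sibilant), it takes -oj, giving *pefazoj*.
The final sound of *tulunbuh* is /h/, which is a non-sibilant consonant, so the suffix is -eg, giving *tulunbuheg*.

kifei, pefazoj, tulunbuheg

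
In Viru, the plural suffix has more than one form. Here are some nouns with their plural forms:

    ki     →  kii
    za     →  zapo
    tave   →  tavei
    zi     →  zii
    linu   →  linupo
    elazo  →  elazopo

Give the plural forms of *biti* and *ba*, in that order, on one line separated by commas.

bitii, bapo

The alternation tracks the last vowel of the stem — -i when the last vowel of the stem is a front vowel (*ki*, *tave*, *zi*); -po when the last vowel of the stem is a back vowel (*za*, *linu*, *elazo*).
Since the last vowel of *biti* is /i/ (a front vowel), it takes -i, giving *bitii*.
*ba*: last vowel = /a/, a back vowel → -po → *bapo*.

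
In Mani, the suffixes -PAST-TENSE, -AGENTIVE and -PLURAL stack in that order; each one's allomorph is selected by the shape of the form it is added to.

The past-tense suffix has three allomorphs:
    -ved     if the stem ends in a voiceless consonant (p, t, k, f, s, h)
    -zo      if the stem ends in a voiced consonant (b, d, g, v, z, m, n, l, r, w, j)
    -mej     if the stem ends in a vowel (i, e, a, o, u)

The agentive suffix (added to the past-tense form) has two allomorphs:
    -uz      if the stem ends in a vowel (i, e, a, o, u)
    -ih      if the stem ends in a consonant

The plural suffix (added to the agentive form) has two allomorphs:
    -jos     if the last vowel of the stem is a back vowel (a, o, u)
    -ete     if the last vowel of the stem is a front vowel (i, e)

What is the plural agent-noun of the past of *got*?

*got*: final sound = /t/, a voiceless consonant → -ved → *gotved*.
Since the final sound of the past-tense form *gotved* is /d/ (a consonant), it takes -ih, giving *gotvedih*.
The agentive form *gotvedih*: last vowel = /i/, a front vowel → -ete → *gotvedihete*.

gotvedihete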